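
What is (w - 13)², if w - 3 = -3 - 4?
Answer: 289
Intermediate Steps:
w = -4 (w = 3 + (-3 - 4) = 3 - 7 = -4)
(w - 13)² = (-4 - 13)² = (-17)² = 289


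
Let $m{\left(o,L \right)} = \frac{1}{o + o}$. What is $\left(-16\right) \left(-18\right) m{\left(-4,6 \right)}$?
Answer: $-36$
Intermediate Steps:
$m{\left(o,L \right)} = \frac{1}{2 o}$
$\left(-16\right) \left(-18\right) m{\left(-4,6 \right)} = \left(-16\right) \left(-18\right) \frac{1}{2 \left(-4\right)} = 288 \cdot \frac{1}{2} \left(- \frac{1}{4}\right) = 288 \left(- \frac{1}{8}\right) = -36$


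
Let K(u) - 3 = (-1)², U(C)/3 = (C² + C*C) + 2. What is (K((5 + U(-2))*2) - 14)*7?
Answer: -70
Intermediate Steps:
U(C) = 6 + 6*C² (U(C) = 3*((C² + C*C) + 2) = 3*((C² + C²) + 2) = 3*(2*C² + 2) = 3*(2 + 2*C²) = 6 + 6*C²)
K(u) = 4 (K(u) = 3 + (-1)² = 3 + 1 = 4)
(K((5 + U(-2))*2) - 14)*7 = (4 - 14)*7 = -10*7 = -70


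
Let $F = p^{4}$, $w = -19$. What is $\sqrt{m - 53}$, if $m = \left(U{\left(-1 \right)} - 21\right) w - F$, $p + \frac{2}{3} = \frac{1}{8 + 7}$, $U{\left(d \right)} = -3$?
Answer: $\frac{\sqrt{251794}}{25} \approx 20.072$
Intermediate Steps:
$p = - \frac{3}{5}$ ($p = - \frac{2}{3} + \frac{1}{8 + 7} = - \frac{2}{3} + \frac{1}{15} = - \frac{3}{5} \approx -0.6$)
$F = \frac{81}{625}$ ($F = \left(- \frac{3}{5}\right)^{4} = \frac{81}{625} \approx 0.1296$)
$m = \frac{284919}{625}$ ($m = \left(-3 - 21\right) \left(-19\right) - \frac{81}{625} = \left(-24\right) \left(-19\right) - \frac{81}{625} = 456 - \frac{81}{625} = \frac{284919}{625} \approx 455.87$)
$\sqrt{m - 53} = \sqrt{\frac{284919}{625} - 53} = \sqrt{\frac{251794}{625}} = \frac{\sqrt{251794}}{25}$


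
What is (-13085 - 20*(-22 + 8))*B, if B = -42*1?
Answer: 537810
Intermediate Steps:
B = -42
(-13085 - 20*(-22 + 8))*B = (-13085 - 20*(-22 + 8))*(-42) = (-13085 - 20*(-14))*(-42) = (-13085 + 280)*(-42) = -12805*(-42) = 537810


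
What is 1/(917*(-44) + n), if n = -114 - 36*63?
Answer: -1/42730 ≈ -2.3403e-5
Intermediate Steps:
n = -2382 (n = -114 - 2268 = -2382)
1/(917*(-44) + n) = 1/(917*(-44) - 2382) = 1/(-40348 - 2382) = 1/(-42730) = -1/42730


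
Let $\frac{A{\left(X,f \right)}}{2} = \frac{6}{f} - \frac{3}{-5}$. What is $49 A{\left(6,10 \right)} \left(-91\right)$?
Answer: $- \frac{53508}{5} \approx -10702.0$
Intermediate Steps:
$A{\left(X,f \right)} = \frac{6}{5} + \frac{12}{f}$ ($A{\left(X,f \right)} = 2 \left(\frac{6}{f} - \frac{3}{-5}\right) = 2 \left(\frac{6}{f} - - \frac{3}{5}\right) = 2 \left(\frac{6}{f} + \frac{3}{5}\right) = 2 \left(\frac{3}{5} + \frac{6}{f}\right) = \frac{6}{5} + \frac{12}{f}$)
$49 A{\left(6,10 \right)} \left(-91\right) = 49 \left(\frac{6}{5} + \frac{12}{10}\right) \left(-91\right) = 49 \left(\frac{6}{5} + 12 \cdot \frac{1}{10}\right) \left(-91\right) = 49 \left(\frac{6}{5} + \frac{6}{5}\right) \left(-91\right) = 49 \cdot \frac{12}{5} \left(-91\right) = \frac{588}{5} \left(-91\right) = - \frac{53508}{5}$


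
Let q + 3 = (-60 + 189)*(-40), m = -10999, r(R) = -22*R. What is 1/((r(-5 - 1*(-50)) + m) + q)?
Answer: -1/17152 ≈ -5.8302e-5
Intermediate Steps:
q = -5163 (q = -3 + (-60 + 189)*(-40) = -3 + 129*(-40) = -3 - 5160 = -5163)
1/((r(-5 - 1*(-50)) + m) + q) = 1/((-22*(-5 - 1*(-50)) - 10999) - 5163) = 1/((-22*(-5 + 50) - 10999) - 5163) = 1/((-22*45 - 10999) - 5163) = 1/((-990 - 10999) - 5163) = 1/(-11989 - 5163) = 1/(-17152) = -1/17152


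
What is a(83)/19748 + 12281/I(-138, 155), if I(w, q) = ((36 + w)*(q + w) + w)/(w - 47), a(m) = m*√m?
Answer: 2271985/1872 + 83*√83/19748 ≈ 1213.7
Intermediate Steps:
a(m) = m^(3/2)
I(w, q) = (w + (36 + w)*(q + w))/(-47 + w)
a(83)/19748 + 12281/I(-138, 155) = 83^(3/2)/19748 + 12281/((((-138)² + 36*155 + 37*(-138) + 155*(-138))/(-47 - 138))) = (83*√83)*(1/19748) + 12281/(((19044 + 5580 - 5106 - 21390)/(-185))) = 83*√83/19748 + 12281/((-1/185*(-1872))) = 83*√83/19748 + 12281/(1872/185) = 83*√83/19748 + 12281*(185/1872) = 83*√83/19748 + 2271985/1872 = 2271985/1872 + 83*√83/19748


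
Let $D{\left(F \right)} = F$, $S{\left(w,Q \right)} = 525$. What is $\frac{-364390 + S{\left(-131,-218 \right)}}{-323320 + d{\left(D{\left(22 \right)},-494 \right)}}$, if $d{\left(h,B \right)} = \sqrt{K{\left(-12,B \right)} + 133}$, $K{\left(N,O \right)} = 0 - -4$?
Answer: $\frac{858721400}{763035199} + \frac{363865 \sqrt{137}}{104535822263} \approx 1.1254$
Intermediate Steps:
$K{\left(N,O \right)} = 4$ ($K{\left(N,O \right)} = 0 + 4 = 4$)
$d{\left(h,B \right)} = \sqrt{137}$ ($d{\left(h,B \right)} = \sqrt{4 + 133} = \sqrt{137}$)
$\frac{-364390 + S{\left(-131,-218 \right)}}{-323320 + d{\left(D{\left(22 \right)},-494 \right)}} = \frac{-364390 + 525}{-323320 + \sqrt{137}} = - \frac{363865}{-323320 + \sqrt{137}}$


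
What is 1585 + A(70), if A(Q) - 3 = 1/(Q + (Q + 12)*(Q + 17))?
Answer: 11439953/7204 ≈ 1588.0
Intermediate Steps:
A(Q) = 3 + 1/(Q + (12 + Q)*(17 + Q)) (A(Q) = 3 + 1/(Q + (Q + 12)*(Q + 17)) = 3 + 1/(Q + (12 + Q)*(17 + Q)))
1585 + A(70) = 1585 + (613 + 3*70**2 + 90*70)/(204 + 70**2 + 30*70) = 1585 + (613 + 3*4900 + 6300)/(204 + 4900 + 2100) = 1585 + (613 + 14700 + 6300)/7204 = 1585 + (1/7204)*21613 = 1585 + 21613/7204 = 11439953/7204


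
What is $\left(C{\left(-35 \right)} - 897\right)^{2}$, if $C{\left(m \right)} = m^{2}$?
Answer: $107584$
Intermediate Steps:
$\left(C{\left(-35 \right)} - 897\right)^{2} = \left(\left(-35\right)^{2} - 897\right)^{2} = \left(1225 - 897\right)^{2} = 328^{2} = 107584$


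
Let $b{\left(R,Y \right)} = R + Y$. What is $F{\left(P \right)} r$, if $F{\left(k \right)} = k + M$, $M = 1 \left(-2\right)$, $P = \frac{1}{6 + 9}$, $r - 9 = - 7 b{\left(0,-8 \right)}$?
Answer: $- \frac{377}{3} \approx -125.67$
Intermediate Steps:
$r = 65$ ($r = 9 - 7 \left(0 - 8\right) = 9 - -56 = 9 + 56 = 65$)
$P = \frac{1}{15} \approx 0.066667$
$M = -2$
$F{\left(k \right)} = -2 + k$ ($F{\left(k \right)} = k - 2 = -2 + k$)
$F{\left(P \right)} r = \left(-2 + \frac{1}{15}\right) 65 = \left(- \frac{29}{15}\right) 65 = - \frac{377}{3}$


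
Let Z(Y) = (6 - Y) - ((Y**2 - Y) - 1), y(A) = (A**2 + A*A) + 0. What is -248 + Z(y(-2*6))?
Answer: -83185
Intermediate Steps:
y(A) = 2*A**2 (y(A) = (A**2 + A**2) + 0 = 2*A**2 + 0 = 2*A**2)
Z(Y) = 7 - Y**2 (Z(Y) = (6 - Y) - (-1 + Y**2 - Y) = (6 - Y) + (1 + Y - Y**2) = 7 - Y**2)
-248 + Z(y(-2*6)) = -248 + (7 - (2*(-2*6)**2)**2) = -248 + (7 - (2*(-12)**2)**2) = -248 + (7 - (2*144)**2) = -248 + (7 - 1*288**2) = -248 + (7 - 1*82944) = -248 + (7 - 82944) = -248 - 82937 = -83185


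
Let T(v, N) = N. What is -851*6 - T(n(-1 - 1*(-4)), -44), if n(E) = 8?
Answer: -5062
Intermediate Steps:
-851*6 - T(n(-1 - 1*(-4)), -44) = -851*6 - 1*(-44) = -5106 + 44 = -5062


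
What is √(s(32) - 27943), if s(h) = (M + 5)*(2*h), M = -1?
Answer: I*√27687 ≈ 166.39*I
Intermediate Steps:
s(h) = 8*h (s(h) = (-1 + 5)*(2*h) = 4*(2*h) = 8*h)
√(s(32) - 27943) = √(8*32 - 27943) = √(256 - 27943) = √(-27687) = I*√27687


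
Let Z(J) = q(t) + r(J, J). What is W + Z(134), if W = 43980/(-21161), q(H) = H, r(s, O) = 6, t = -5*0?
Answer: 82986/21161 ≈ 3.9216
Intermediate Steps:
t = 0
W = -43980/21161 (W = 43980*(-1/21161) = -43980/21161 ≈ -2.0784)
Z(J) = 6 (Z(J) = 0 + 6 = 6)
W + Z(134) = -43980/21161 + 6 = 82986/21161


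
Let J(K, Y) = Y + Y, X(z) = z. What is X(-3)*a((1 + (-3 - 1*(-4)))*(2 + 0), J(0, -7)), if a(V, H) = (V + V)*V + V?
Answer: -108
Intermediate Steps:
J(K, Y) = 2*Y
a(V, H) = V + 2*V**2 (a(V, H) = (2*V)*V + V = 2*V**2 + V = V + 2*V**2)
X(-3)*a((1 + (-3 - 1*(-4)))*(2 + 0), J(0, -7)) = -3*(1 + (-3 - 1*(-4)))*(2 + 0)*(1 + 2*((1 + (-3 - 1*(-4)))*(2 + 0))) = -3*(1 + (-3 + 4))*2*(1 + 2*((1 + (-3 + 4))*2)) = -3*(1 + 1)*2*(1 + 2*((1 + 1)*2)) = -3*2*2*(1 + 2*(2*2)) = -12*(1 + 2*4) = -12*(1 + 8) = -12*9 = -3*36 = -108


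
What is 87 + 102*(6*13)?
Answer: 8043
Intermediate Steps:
87 + 102*(6*13) = 87 + 102*78 = 87 + 7956 = 8043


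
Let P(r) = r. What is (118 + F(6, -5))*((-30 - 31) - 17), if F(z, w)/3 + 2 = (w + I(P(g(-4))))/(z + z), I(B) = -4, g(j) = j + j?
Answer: -17121/2 ≈ -8560.5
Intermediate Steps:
g(j) = 2*j
F(z, w) = -6 + 3*(-4 + w)/(2*z) (F(z, w) = -6 + 3*((w - 4)/(z + z)) = -6 + 3*((-4 + w)/((2*z))) = -6 + 3*((-4 + w)*(1/(2*z))) = -6 + 3*((-4 + w)/(2*z)) = -6 + 3*(-4 + w)/(2*z))
(118 + F(6, -5))*((-30 - 31) - 17) = (118 + (3/2)*(-4 - 5 - 4*6)/6)*((-30 - 31) - 17) = (118 + (3/2)*(1/6)*(-4 - 5 - 24))*(-61 - 17) = (118 + (3/2)*(1/6)*(-33))*(-78) = (118 - 33/4)*(-78) = (439/4)*(-78) = -17121/2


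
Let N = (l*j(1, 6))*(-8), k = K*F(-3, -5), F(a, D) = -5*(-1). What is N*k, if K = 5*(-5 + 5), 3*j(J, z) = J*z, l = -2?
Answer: 0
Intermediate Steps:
F(a, D) = 5
j(J, z) = J*z/3 (j(J, z) = (J*z)/3 = J*z/3)
K = 0 (K = 5*0 = 0)
k = 0 (k = 0*5 = 0)
N = 32 (N = -2*6/3*(-8) = -2*2*(-8) = -4*(-8) = 32)
N*k = 32*0 = 0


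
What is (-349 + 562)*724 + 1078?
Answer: 155290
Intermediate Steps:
(-349 + 562)*724 + 1078 = 213*724 + 1078 = 154212 + 1078 = 155290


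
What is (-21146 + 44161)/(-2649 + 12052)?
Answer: 23015/9403 ≈ 2.4476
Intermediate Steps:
(-21146 + 44161)/(-2649 + 12052) = 23015/9403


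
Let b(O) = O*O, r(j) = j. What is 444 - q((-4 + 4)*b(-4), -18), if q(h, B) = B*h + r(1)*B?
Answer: 462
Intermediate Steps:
b(O) = O²
q(h, B) = B + B*h (q(h, B) = B*h + 1*B = B*h + B = B + B*h)
444 - q((-4 + 4)*b(-4), -18) = 444 - (-18)*(1 + (-4 + 4)*(-4)²) = 444 - (-18)*(1 + 0*16) = 444 - (-18)*(1 + 0) = 444 - (-18) = 444 - 1*(-18) = 444 + 18 = 462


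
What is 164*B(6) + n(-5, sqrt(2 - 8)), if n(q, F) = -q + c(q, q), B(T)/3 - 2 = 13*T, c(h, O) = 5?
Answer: 39370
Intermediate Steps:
B(T) = 6 + 39*T (B(T) = 6 + 3*(13*T) = 6 + 39*T)
n(q, F) = 5 - q (n(q, F) = -q + 5 = 5 - q)
164*B(6) + n(-5, sqrt(2 - 8)) = 164*(6 + 39*6) + (5 - 1*(-5)) = 164*(6 + 234) + (5 + 5) = 164*240 + 10 = 39360 + 10 = 39370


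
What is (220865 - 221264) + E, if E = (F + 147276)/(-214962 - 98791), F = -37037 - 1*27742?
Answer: -125269944/313753 ≈ -399.26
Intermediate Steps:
F = -64779 (F = -37037 - 27742 = -64779)
E = -82497/313753 (E = (-64779 + 147276)/(-214962 - 98791) = 82497/(-313753) = 82497*(-1/313753) = -82497/313753 ≈ -0.26294)
(220865 - 221264) + E = (220865 - 221264) - 82497/313753 = -399 - 82497/313753 = -125269944/313753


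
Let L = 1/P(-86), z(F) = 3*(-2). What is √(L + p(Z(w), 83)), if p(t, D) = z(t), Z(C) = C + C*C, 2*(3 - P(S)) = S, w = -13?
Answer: 5*I*√506/46 ≈ 2.445*I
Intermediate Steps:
P(S) = 3 - S/2
z(F) = -6
Z(C) = C + C²
L = 1/46 (L = 1/(3 - ½*(-86)) = 1/(3 + 43) = 1/46 ≈ 0.021739)
p(t, D) = -6
√(L + p(Z(w), 83)) = √(1/46 - 6) = √(-275/46) = 5*I*√506/46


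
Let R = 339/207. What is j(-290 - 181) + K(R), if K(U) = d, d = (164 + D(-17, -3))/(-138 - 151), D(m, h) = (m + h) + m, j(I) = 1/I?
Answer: -60106/136119 ≈ -0.44157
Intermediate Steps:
R = 113/69 (R = 339*(1/207) = 113/69 ≈ 1.6377)
D(m, h) = h + 2*m (D(m, h) = (h + m) + m = h + 2*m)
d = -127/289 (d = (164 + (-3 + 2*(-17)))/(-138 - 151) = (164 + (-3 - 34))/(-289) = (164 - 37)*(-1/289) = 127*(-1/289) = -127/289 ≈ -0.43945)
K(U) = -127/289
j(-290 - 181) + K(R) = 1/(-290 - 181) - 127/289 = 1/(-471) - 127/289 = -1/471 - 127/289 = -60106/136119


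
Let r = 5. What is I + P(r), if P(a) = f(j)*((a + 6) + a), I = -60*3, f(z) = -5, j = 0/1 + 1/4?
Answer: -260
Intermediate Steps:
j = ¼ (j = 0*1 + 1*(¼) = 0 + ¼ = ¼ ≈ 0.25000)
I = -180
P(a) = -30 - 10*a (P(a) = -5*((a + 6) + a) = -5*((6 + a) + a) = -5*(6 + 2*a) = -30 - 10*a)
I + P(r) = -180 + (-30 - 10*5) = -180 + (-30 - 50) = -180 - 80 = -260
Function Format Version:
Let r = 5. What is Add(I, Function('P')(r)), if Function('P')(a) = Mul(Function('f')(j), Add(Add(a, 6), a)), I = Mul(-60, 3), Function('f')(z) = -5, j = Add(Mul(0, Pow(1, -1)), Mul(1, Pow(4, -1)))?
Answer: -260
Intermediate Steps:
j = Rational(1, 4) (j = Add(Mul(0, 1), Mul(1, Rational(1, 4))) = Add(0, Rational(1, 4)) = Rational(1, 4) ≈ 0.25000)
I = -180
Function('P')(a) = Add(-30, Mul(-10, a)) (Function('P')(a) = Mul(-5, Add(Add(a, 6), a)) = Mul(-5, Add(Add(6, a), a)) = Mul(-5, Add(6, Mul(2, a))) = Add(-30, Mul(-10, a)))
Add(I, Function('P')(r)) = Add(-180, Add(-30, Mul(-10, 5))) = Add(-180, Add(-30, -50)) = Add(-180, -80) = -260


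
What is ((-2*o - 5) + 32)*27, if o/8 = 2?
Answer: -135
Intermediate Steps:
o = 16 (o = 8*2 = 16)
((-2*o - 5) + 32)*27 = ((-2*16 - 5) + 32)*27 = ((-32 - 5) + 32)*27 = (-37 + 32)*27 = -5*27 = -135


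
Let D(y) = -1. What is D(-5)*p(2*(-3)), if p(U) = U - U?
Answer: 0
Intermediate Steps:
p(U) = 0
D(-5)*p(2*(-3)) = -1*0 = 0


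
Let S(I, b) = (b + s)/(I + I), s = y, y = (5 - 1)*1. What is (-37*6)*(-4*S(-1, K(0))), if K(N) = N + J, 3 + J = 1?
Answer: -888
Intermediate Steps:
J = -2 (J = -3 + 1 = -2)
y = 4 (y = 4*1 = 4)
K(N) = -2 + N (K(N) = N - 2 = -2 + N)
s = 4
S(I, b) = (4 + b)/(2*I) (S(I, b) = (b + 4)/(I + I) = (4 + b)/((2*I)) = (4 + b)*(1/(2*I)) = (4 + b)/(2*I))
(-37*6)*(-4*S(-1, K(0))) = (-37*6)*(-2*(4 + (-2 + 0))/(-1)) = -(-888)*(½)*(-1)*(4 - 2) = -(-888)*(½)*(-1)*2 = -(-888)*(-1) = -222*4 = -888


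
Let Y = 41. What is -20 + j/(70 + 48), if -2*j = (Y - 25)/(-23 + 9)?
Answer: -8258/413 ≈ -19.995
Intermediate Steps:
j = 4/7 (j = -(41 - 25)/(2*(-23 + 9)) = -8/(-14) = -8*(-1)/14 = -½*(-8/7) = 4/7 ≈ 0.57143)
-20 + j/(70 + 48) = -20 + 4/(7*(70 + 48)) = -20 + (4/7)/118 = -20 + (4/7)*(1/118) = -20 + 2/413 = -8258/413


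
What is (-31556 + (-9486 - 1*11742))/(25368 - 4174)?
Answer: -26392/10597 ≈ -2.4905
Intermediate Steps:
(-31556 + (-9486 - 1*11742))/(25368 - 4174) = (-31556 + (-9486 - 11742))/21194 = (-31556 - 21228)*(1/21194) = -52784*1/21194 = -26392/10597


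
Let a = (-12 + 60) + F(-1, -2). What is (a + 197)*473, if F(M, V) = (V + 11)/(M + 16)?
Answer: 580844/5 ≈ 1.1617e+5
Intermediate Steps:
F(M, V) = (11 + V)/(16 + M)
a = 243/5 (a = (-12 + 60) + (11 - 2)/(16 - 1) = 48 + 9/15 = 48 + (1/15)*9 = 48 + 3/5 = 243/5 ≈ 48.600)
(a + 197)*473 = (243/5 + 197)*473 = (1228/5)*473 = 580844/5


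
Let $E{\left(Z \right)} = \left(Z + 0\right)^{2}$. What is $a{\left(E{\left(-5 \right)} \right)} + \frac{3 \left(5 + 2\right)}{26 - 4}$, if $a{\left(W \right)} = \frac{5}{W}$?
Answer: $\frac{127}{110} \approx 1.1545$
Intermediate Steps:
$E{\left(Z \right)} = Z^{2}$
$a{\left(E{\left(-5 \right)} \right)} + \frac{3 \left(5 + 2\right)}{26 - 4} = \frac{5}{\left(-5\right)^{2}} + \frac{3 \left(5 + 2\right)}{26 - 4} = \frac{5}{25} + \frac{3 \cdot 7}{26 - 4} = 5 \cdot \frac{1}{25} + \frac{1}{22} \cdot 21 = \frac{1}{5} + \frac{1}{22} \cdot 21 = \frac{1}{5} + \frac{21}{22} = \frac{127}{110}$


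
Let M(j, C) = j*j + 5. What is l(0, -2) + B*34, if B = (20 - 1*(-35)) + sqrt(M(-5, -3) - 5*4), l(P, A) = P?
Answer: 1870 + 34*sqrt(10) ≈ 1977.5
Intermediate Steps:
M(j, C) = 5 + j**2 (M(j, C) = j**2 + 5 = 5 + j**2)
B = 55 + sqrt(10) (B = (20 - 1*(-35)) + sqrt((5 + (-5)**2) - 5*4) = (20 + 35) + sqrt((5 + 25) - 20) = 55 + sqrt(30 - 20) = 55 + sqrt(10) ≈ 58.162)
l(0, -2) + B*34 = 0 + (55 + sqrt(10))*34 = 0 + (1870 + 34*sqrt(10)) = 1870 + 34*sqrt(10)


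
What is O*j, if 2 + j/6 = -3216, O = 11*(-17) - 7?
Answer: 3745752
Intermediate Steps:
O = -194 (O = -187 - 7 = -194)
j = -19308 (j = -12 + 6*(-3216) = -12 - 19296 = -19308)
O*j = -194*(-19308) = 3745752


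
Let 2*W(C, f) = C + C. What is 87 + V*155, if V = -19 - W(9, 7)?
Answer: -4253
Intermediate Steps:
W(C, f) = C (W(C, f) = (C + C)/2 = (2*C)/2 = C)
V = -28 (V = -19 - 1*9 = -19 - 9 = -28)
87 + V*155 = 87 - 28*155 = 87 - 4340 = -4253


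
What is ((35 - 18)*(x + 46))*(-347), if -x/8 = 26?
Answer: 955638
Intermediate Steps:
x = -208 (x = -8*26 = -208)
((35 - 18)*(x + 46))*(-347) = ((35 - 18)*(-208 + 46))*(-347) = (17*(-162))*(-347) = -2754*(-347) = 955638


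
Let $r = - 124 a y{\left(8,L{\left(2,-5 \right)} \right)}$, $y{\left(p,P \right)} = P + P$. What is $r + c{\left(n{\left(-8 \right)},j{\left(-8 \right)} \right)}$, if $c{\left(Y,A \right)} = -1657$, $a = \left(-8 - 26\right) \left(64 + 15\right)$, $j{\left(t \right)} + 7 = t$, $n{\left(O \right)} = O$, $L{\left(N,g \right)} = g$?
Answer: $-3332297$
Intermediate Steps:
$j{\left(t \right)} = -7 + t$
$a = -2686$ ($a = \left(-34\right) 79 = -2686$)
$y{\left(p,P \right)} = 2 P$
$r = -3330640$ ($r = \left(-124\right) \left(-2686\right) 2 \left(-5\right) = 333064 \left(-10\right) = -3330640$)
$r + c{\left(n{\left(-8 \right)},j{\left(-8 \right)} \right)} = -3330640 - 1657 = -3332297$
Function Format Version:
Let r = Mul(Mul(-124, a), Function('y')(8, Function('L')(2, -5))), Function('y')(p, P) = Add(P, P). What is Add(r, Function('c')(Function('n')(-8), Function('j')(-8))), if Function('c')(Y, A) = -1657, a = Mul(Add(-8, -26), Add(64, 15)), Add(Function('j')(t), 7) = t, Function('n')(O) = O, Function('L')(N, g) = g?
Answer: -3332297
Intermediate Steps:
Function('j')(t) = Add(-7, t)
a = -2686 (a = Mul(-34, 79) = -2686)
Function('y')(p, P) = Mul(2, P)
r = -3330640 (r = Mul(Mul(-124, -2686), Mul(2, -5)) = Mul(333064, -10) = -3330640)
Add(r, Function('c')(Function('n')(-8), Function('j')(-8))) = Add(-3330640, -1657) = -3332297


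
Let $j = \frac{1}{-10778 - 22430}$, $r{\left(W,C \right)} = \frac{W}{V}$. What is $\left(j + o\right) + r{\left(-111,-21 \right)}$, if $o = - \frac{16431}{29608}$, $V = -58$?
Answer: $\frac{2421525583}{1782090716} \approx 1.3588$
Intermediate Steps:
$r{\left(W,C \right)} = - \frac{W}{58}$ ($r{\left(W,C \right)} = \frac{W}{-58} = W \left(- \frac{1}{58}\right) = - \frac{W}{58}$)
$o = - \frac{16431}{29608}$ ($o = \left(-16431\right) \frac{1}{29608} = - \frac{16431}{29608} \approx -0.55495$)
$j = - \frac{1}{33208}$ ($j = \frac{1}{-33208} = - \frac{1}{33208} \approx -3.0113 \cdot 10^{-5}$)
$\left(j + o\right) + r{\left(-111,-21 \right)} = \left(- \frac{1}{33208} - \frac{16431}{29608}\right) - - \frac{111}{58} = - \frac{34104391}{61451404} + \frac{111}{58} = \frac{2421525583}{1782090716}$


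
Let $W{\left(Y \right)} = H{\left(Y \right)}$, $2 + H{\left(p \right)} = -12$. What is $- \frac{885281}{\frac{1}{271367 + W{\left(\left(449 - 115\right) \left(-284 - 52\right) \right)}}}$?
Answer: $-240223655193$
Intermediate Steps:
$H{\left(p \right)} = -14$ ($H{\left(p \right)} = -2 - 12 = -14$)
$W{\left(Y \right)} = -14$
$- \frac{885281}{\frac{1}{271367 + W{\left(\left(449 - 115\right) \left(-284 - 52\right) \right)}}} = - \frac{885281}{\frac{1}{271367 - 14}} = - \frac{885281}{\frac{1}{271353}} = - 885281 \frac{1}{\frac{1}{271353}} = \left(-885281\right) 271353 = -240223655193$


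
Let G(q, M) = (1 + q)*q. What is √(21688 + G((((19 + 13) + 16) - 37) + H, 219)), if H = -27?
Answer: 2*√5482 ≈ 148.08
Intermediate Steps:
G(q, M) = q*(1 + q)
√(21688 + G((((19 + 13) + 16) - 37) + H, 219)) = √(21688 + ((((19 + 13) + 16) - 37) - 27)*(1 + ((((19 + 13) + 16) - 37) - 27))) = √(21688 + (((32 + 16) - 37) - 27)*(1 + (((32 + 16) - 37) - 27))) = √(21688 + ((48 - 37) - 27)*(1 + ((48 - 37) - 27))) = √(21688 + (11 - 27)*(1 + (11 - 27))) = √(21688 - 16*(1 - 16)) = √(21688 - 16*(-15)) = √(21688 + 240) = √21928 = 2*√5482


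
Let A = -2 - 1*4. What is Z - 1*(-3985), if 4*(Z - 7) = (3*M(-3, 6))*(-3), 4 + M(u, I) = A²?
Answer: 3920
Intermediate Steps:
A = -6 (A = -2 - 4 = -6)
M(u, I) = 32 (M(u, I) = -4 + (-6)² = -4 + 36 = 32)
Z = -65 (Z = 7 + ((3*32)*(-3))/4 = 7 + (96*(-3))/4 = 7 + (¼)*(-288) = 7 - 72 = -65)
Z - 1*(-3985) = -65 - 1*(-3985) = -65 + 3985 = 3920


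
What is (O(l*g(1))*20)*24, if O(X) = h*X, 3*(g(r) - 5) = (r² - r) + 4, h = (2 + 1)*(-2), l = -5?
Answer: 91200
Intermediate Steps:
h = -6 (h = 3*(-2) = -6)
g(r) = 19/3 - r/3 + r²/3 (g(r) = 5 + ((r² - r) + 4)/3 = 5 + (4 + r² - r)/3 = 5 + (4/3 - r/3 + r²/3) = 19/3 - r/3 + r²/3)
O(X) = -6*X
(O(l*g(1))*20)*24 = (-(-30)*(19/3 - ⅓*1 + (⅓)*1²)*20)*24 = (-(-30)*(19/3 - ⅓ + (⅓)*1)*20)*24 = (-(-30)*(19/3 - ⅓ + ⅓)*20)*24 = (-(-30)*19/3*20)*24 = (-6*(-95/3)*20)*24 = (190*20)*24 = 3800*24 = 91200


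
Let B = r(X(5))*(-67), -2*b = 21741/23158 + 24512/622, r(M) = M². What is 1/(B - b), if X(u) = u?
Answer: -14404276/23836576401 ≈ -0.00060429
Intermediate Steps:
b = -290585899/14404276 (b = -(21741/23158 + 24512/622)/2 = -(21741*(1/23158) + 24512*(1/622))/2 = -(21741/23158 + 12256/311)/2 = -½*290585899/7202138 = -290585899/14404276 ≈ -20.174)
B = -1675 (B = 5²*(-67) = 25*(-67) = -1675)
1/(B - b) = 1/(-1675 - 1*(-290585899/14404276)) = 1/(-1675 + 290585899/14404276) = 1/(-23836576401/14404276) = -14404276/23836576401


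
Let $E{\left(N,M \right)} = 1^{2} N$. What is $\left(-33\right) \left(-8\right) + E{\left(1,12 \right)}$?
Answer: $265$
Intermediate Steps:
$E{\left(N,M \right)} = N$ ($E{\left(N,M \right)} = 1 N = N$)
$\left(-33\right) \left(-8\right) + E{\left(1,12 \right)} = \left(-33\right) \left(-8\right) + 1 = 264 + 1 = 265$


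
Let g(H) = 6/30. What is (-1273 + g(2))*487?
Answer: -3099268/5 ≈ -6.1985e+5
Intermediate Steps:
g(H) = ⅕ (g(H) = 6*(1/30) = ⅕)
(-1273 + g(2))*487 = (-1273 + ⅕)*487 = -6364/5*487 = -3099268/5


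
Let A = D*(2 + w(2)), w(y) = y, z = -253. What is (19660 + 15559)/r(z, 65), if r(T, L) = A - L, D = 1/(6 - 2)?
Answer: -35219/64 ≈ -550.30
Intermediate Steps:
D = 1/4 ≈ 0.25000
A = 1 (A = (2 + 2)/4 = (1/4)*4 = 1)
r(T, L) = 1 - L
(19660 + 15559)/r(z, 65) = (19660 + 15559)/(1 - 1*65) = 35219/(1 - 65) = 35219/(-64) = 35219*(-1/64) = -35219/64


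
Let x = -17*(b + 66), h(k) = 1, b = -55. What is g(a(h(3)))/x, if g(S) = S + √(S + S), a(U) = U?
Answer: -1/187 - √2/187 ≈ -0.012910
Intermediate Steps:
x = -187 (x = -17*(-55 + 66) = -17*11 = -187)
g(S) = S + √2*√S (g(S) = S + √(2*S) = S + √2*√S)
g(a(h(3)))/x = (1 + √2*√1)/(-187) = (1 + √2*1)*(-1/187) = (1 + √2)*(-1/187) = -1/187 - √2/187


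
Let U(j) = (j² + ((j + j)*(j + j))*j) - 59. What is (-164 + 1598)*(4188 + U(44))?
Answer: 497312634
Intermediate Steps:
U(j) = -59 + j² + 4*j³ (U(j) = (j² + ((2*j)*(2*j))*j) - 59 = (j² + (4*j²)*j) - 59 = (j² + 4*j³) - 59 = -59 + j² + 4*j³)
(-164 + 1598)*(4188 + U(44)) = (-164 + 1598)*(4188 + (-59 + 44² + 4*44³)) = 1434*(4188 + (-59 + 1936 + 4*85184)) = 1434*(4188 + (-59 + 1936 + 340736)) = 1434*(4188 + 342613) = 1434*346801 = 497312634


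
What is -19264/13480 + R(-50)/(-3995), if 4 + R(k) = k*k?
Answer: -2765144/1346315 ≈ -2.0539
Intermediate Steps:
R(k) = -4 + k² (R(k) = -4 + k*k = -4 + k²)
-19264/13480 + R(-50)/(-3995) = -19264/13480 + (-4 + (-50)²)/(-3995) = -19264*1/13480 + (-4 + 2500)*(-1/3995) = -2408/1685 + 2496*(-1/3995) = -2408/1685 - 2496/3995 = -2765144/1346315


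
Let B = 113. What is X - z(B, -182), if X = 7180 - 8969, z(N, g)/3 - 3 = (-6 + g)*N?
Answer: 61934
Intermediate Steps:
z(N, g) = 9 + 3*N*(-6 + g) (z(N, g) = 9 + 3*((-6 + g)*N) = 9 + 3*(N*(-6 + g)) = 9 + 3*N*(-6 + g))
X = -1789
X - z(B, -182) = -1789 - (9 - 18*113 + 3*113*(-182)) = -1789 - (9 - 2034 - 61698) = -1789 - 1*(-63723) = -1789 + 63723 = 61934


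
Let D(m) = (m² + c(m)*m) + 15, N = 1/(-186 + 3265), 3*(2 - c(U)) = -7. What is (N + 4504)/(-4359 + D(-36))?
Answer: -13867817/9865116 ≈ -1.4057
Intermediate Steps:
c(U) = 13/3 (c(U) = 2 - ⅓*(-7) = 2 + 7/3 = 13/3)
N = 1/3079 ≈ 0.00032478
D(m) = 15 + m² + 13*m/3 (D(m) = (m² + 13*m/3) + 15 = 15 + m² + 13*m/3)
(N + 4504)/(-4359 + D(-36)) = (1/3079 + 4504)/(-4359 + (15 + (-36)² + (13/3)*(-36))) = 13867817/(3079*(-4359 + (15 + 1296 - 156))) = 13867817/(3079*(-4359 + 1155)) = (13867817/3079)/(-3204) = (13867817/3079)*(-1/3204) = -13867817/9865116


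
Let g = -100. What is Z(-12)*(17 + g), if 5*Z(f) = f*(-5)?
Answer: -996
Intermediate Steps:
Z(f) = -f (Z(f) = (f*(-5))/5 = (-5*f)/5 = -f)
Z(-12)*(17 + g) = (-1*(-12))*(17 - 100) = 12*(-83) = -996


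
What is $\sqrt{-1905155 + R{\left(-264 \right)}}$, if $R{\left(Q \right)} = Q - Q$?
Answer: $i \sqrt{1905155} \approx 1380.3 i$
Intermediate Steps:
$R{\left(Q \right)} = 0$
$\sqrt{-1905155 + R{\left(-264 \right)}} = \sqrt{-1905155 + 0} = \sqrt{-1905155} = i \sqrt{1905155}$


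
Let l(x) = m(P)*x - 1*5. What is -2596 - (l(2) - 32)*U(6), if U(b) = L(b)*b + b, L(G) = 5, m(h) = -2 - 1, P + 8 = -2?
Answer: -1048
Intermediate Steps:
P = -10 (P = -8 - 2 = -10)
m(h) = -3
l(x) = -5 - 3*x (l(x) = -3*x - 1*5 = -3*x - 5 = -5 - 3*x)
U(b) = 6*b (U(b) = 5*b + b = 6*b)
-2596 - (l(2) - 32)*U(6) = -2596 - ((-5 - 3*2) - 32)*6*6 = -2596 - ((-5 - 6) - 32)*36 = -2596 - (-11 - 32)*36 = -2596 - (-43)*36 = -2596 - 1*(-1548) = -2596 + 1548 = -1048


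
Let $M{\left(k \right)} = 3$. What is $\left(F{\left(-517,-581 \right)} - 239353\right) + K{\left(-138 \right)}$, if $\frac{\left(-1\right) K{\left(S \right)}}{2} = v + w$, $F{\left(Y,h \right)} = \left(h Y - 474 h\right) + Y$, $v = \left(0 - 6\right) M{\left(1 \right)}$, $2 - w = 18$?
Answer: $335969$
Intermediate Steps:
$w = -16$ ($w = 2 - 18 = -16$)
$v = -18$ ($v = \left(0 - 6\right) 3 = \left(-6\right) 3 = -18$)
$F{\left(Y,h \right)} = Y - 474 h + Y h$ ($F{\left(Y,h \right)} = \left(Y h - 474 h\right) + Y = \left(- 474 h + Y h\right) + Y = Y - 474 h + Y h$)
$K{\left(S \right)} = 68$ ($K{\left(S \right)} = - 2 \left(-18 - 16\right) = \left(-2\right) \left(-34\right) = 68$)
$\left(F{\left(-517,-581 \right)} - 239353\right) + K{\left(-138 \right)} = \left(\left(-517 - -275394 - -300377\right) - 239353\right) + 68 = \left(\left(-517 + 275394 + 300377\right) - 239353\right) + 68 = \left(575254 - 239353\right) + 68 = 335901 + 68 = 335969$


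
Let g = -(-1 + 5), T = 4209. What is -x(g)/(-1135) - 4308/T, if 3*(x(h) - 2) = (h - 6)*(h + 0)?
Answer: -4825042/4777215 ≈ -1.0100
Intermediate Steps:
g = -4 (g = -1*4 = -4)
x(h) = 2 + h*(-6 + h)/3 (x(h) = 2 + ((h - 6)*(h + 0))/3 = 2 + ((-6 + h)*h)/3 = 2 + (h*(-6 + h))/3 = 2 + h*(-6 + h)/3)
-x(g)/(-1135) - 4308/T = -(2 - 2*(-4) + (⅓)*(-4)²)/(-1135) - 4308/4209 = -(2 + 8 + (⅓)*16)*(-1/1135) - 4308*1/4209 = -(2 + 8 + 16/3)*(-1/1135) - 1436/1403 = -1*46/3*(-1/1135) - 1436/1403 = -46/3*(-1/1135) - 1436/1403 = 46/3405 - 1436/1403 = -4825042/4777215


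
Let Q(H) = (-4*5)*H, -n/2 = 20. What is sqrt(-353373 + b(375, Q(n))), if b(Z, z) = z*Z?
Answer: I*sqrt(53373) ≈ 231.03*I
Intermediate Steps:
n = -40 (n = -2*20 = -40)
Q(H) = -20*H
b(Z, z) = Z*z
sqrt(-353373 + b(375, Q(n))) = sqrt(-353373 + 375*(-20*(-40))) = sqrt(-353373 + 375*800) = sqrt(-353373 + 300000) = sqrt(-53373) = I*sqrt(53373)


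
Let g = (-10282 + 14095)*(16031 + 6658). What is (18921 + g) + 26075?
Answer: 86558153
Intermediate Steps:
g = 86513157 (g = 3813*22689 = 86513157)
(18921 + g) + 26075 = (18921 + 86513157) + 26075 = 86532078 + 26075 = 86558153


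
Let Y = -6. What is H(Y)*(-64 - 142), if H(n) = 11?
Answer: -2266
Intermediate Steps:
H(Y)*(-64 - 142) = 11*(-64 - 142) = 11*(-206) = -2266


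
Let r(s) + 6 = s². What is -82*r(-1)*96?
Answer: 39360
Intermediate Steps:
r(s) = -6 + s²
-82*r(-1)*96 = -82*(-6 + (-1)²)*96 = -82*(-6 + 1)*96 = -82*(-5)*96 = 410*96 = 39360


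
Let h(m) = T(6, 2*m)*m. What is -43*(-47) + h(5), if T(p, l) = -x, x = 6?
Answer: 1991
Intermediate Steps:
T(p, l) = -6 (T(p, l) = -1*6 = -6)
h(m) = -6*m
-43*(-47) + h(5) = -43*(-47) - 6*5 = 2021 - 30 = 1991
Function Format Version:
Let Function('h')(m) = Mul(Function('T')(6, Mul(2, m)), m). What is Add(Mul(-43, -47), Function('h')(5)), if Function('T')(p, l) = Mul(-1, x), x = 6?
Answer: 1991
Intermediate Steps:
Function('T')(p, l) = -6 (Function('T')(p, l) = Mul(-1, 6) = -6)
Function('h')(m) = Mul(-6, m)
Add(Mul(-43, -47), Function('h')(5)) = Add(Mul(-43, -47), Mul(-6, 5)) = Add(2021, -30) = 1991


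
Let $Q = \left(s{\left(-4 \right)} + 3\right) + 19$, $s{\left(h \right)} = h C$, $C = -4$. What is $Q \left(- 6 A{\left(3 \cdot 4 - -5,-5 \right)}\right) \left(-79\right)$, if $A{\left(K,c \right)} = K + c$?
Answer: $216144$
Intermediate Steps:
$s{\left(h \right)} = - 4 h$ ($s{\left(h \right)} = h \left(-4\right) = - 4 h$)
$Q = 38$ ($Q = \left(\left(-4\right) \left(-4\right) + 3\right) + 19 = \left(16 + 3\right) + 19 = 19 + 19 = 38$)
$Q \left(- 6 A{\left(3 \cdot 4 - -5,-5 \right)}\right) \left(-79\right) = 38 \left(- 6 \left(\left(3 \cdot 4 - -5\right) - 5\right)\right) \left(-79\right) = 38 \left(- 6 \left(\left(12 + 5\right) - 5\right)\right) \left(-79\right) = 38 \left(- 6 \left(17 - 5\right)\right) \left(-79\right) = 38 \left(\left(-6\right) 12\right) \left(-79\right) = 38 \left(-72\right) \left(-79\right) = \left(-2736\right) \left(-79\right) = 216144$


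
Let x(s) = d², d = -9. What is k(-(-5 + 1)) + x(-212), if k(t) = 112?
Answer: 193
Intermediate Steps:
x(s) = 81 (x(s) = (-9)² = 81)
k(-(-5 + 1)) + x(-212) = 112 + 81 = 193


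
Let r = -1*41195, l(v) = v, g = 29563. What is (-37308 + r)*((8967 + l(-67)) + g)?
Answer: -3019460889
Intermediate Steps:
r = -41195
(-37308 + r)*((8967 + l(-67)) + g) = (-37308 - 41195)*((8967 - 67) + 29563) = -78503*(8900 + 29563) = -78503*38463 = -3019460889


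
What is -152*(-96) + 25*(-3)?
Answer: 14517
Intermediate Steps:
-152*(-96) + 25*(-3) = 14592 - 75 = 14517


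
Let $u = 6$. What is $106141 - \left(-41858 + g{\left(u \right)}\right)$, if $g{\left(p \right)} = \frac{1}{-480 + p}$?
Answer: $\frac{70151527}{474} \approx 1.48 \cdot 10^{5}$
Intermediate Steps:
$106141 - \left(-41858 + g{\left(u \right)}\right) = 106141 + \left(41858 - \frac{1}{-480 + 6}\right) = 106141 + \left(41858 - \frac{1}{-474}\right) = 106141 + \left(41858 - - \frac{1}{474}\right) = 106141 + \left(41858 + \frac{1}{474}\right) = 106141 + \frac{19840693}{474} = \frac{70151527}{474}$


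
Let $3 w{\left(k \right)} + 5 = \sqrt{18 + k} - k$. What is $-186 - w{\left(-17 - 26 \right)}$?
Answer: $- \frac{596}{3} - \frac{5 i}{3} \approx -198.67 - 1.6667 i$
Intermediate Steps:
$w{\left(k \right)} = - \frac{5}{3} - \frac{k}{3} + \frac{\sqrt{18 + k}}{3}$ ($w{\left(k \right)} = - \frac{5}{3} + \frac{\sqrt{18 + k} - k}{3} = - \frac{5}{3} - \left(- \frac{\sqrt{18 + k}}{3} + \frac{k}{3}\right) = - \frac{5}{3} - \frac{k}{3} + \frac{\sqrt{18 + k}}{3}$)
$-186 - w{\left(-17 - 26 \right)} = -186 - \left(- \frac{5}{3} - \frac{-17 - 26}{3} + \frac{\sqrt{18 - 43}}{3}\right) = -186 - \left(- \frac{5}{3} - - \frac{43}{3} + \frac{\sqrt{18 - 43}}{3}\right) = -186 - \left(- \frac{5}{3} + \frac{43}{3} + \frac{\sqrt{-25}}{3}\right) = -186 - \left(- \frac{5}{3} + \frac{43}{3} + \frac{5 i}{3}\right) = -186 - \left(\frac{38}{3} + \frac{5 i}{3}\right) = - \frac{596}{3} - \frac{5 i}{3}$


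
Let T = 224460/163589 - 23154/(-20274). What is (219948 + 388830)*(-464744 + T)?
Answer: -173961438152001606/614869 ≈ -2.8292e+11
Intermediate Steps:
T = 47922079/19060939 (T = 224460*(1/163589) - 23154*(-1/20274) = 7740/5641 + 3859/3379 = 47922079/19060939 ≈ 2.5142)
(219948 + 388830)*(-464744 + T) = (219948 + 388830)*(-464744 + 47922079/19060939) = 608778*(-8858409112537/19060939) = -173961438152001606/614869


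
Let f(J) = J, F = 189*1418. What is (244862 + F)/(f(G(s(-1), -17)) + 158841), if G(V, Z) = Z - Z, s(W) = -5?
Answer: 512864/158841 ≈ 3.2288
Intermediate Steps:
G(V, Z) = 0
F = 268002
(244862 + F)/(f(G(s(-1), -17)) + 158841) = (244862 + 268002)/(0 + 158841) = 512864/158841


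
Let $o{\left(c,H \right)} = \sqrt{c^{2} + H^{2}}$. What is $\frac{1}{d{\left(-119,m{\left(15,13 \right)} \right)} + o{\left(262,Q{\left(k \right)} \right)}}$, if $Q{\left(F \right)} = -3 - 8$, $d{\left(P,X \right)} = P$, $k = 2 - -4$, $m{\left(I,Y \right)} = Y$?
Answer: $\frac{7}{3212} + \frac{\sqrt{68765}}{54604} \approx 0.0069817$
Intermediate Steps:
$k = 6$ ($k = 2 + 4 = 6$)
$Q{\left(F \right)} = -11$ ($Q{\left(F \right)} = -3 - 8 = -11$)
$o{\left(c,H \right)} = \sqrt{H^{2} + c^{2}}$
$\frac{1}{d{\left(-119,m{\left(15,13 \right)} \right)} + o{\left(262,Q{\left(k \right)} \right)}} = \frac{1}{-119 + \sqrt{\left(-11\right)^{2} + 262^{2}}} = \frac{1}{-119 + \sqrt{121 + 68644}} = \frac{1}{-119 + \sqrt{68765}}$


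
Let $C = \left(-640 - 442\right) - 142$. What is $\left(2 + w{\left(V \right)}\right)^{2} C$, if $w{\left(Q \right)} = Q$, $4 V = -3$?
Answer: $- \frac{3825}{2} \approx -1912.5$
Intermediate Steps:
$V = - \frac{3}{4}$ ($V = \frac{1}{4} \left(-3\right) = - \frac{3}{4} \approx -0.75$)
$C = -1224$ ($C = -1082 - 142 = -1224$)
$\left(2 + w{\left(V \right)}\right)^{2} C = \left(2 - \frac{3}{4}\right)^{2} \left(-1224\right) = \left(\frac{5}{4}\right)^{2} \left(-1224\right) = \frac{25}{16} \left(-1224\right) = - \frac{3825}{2}$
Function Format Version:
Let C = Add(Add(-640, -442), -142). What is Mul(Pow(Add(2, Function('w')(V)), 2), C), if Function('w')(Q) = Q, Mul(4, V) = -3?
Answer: Rational(-3825, 2) ≈ -1912.5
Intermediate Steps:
V = Rational(-3, 4) (V = Mul(Rational(1, 4), -3) = Rational(-3, 4) ≈ -0.75000)
C = -1224 (C = Add(-1082, -142) = -1224)
Mul(Pow(Add(2, Function('w')(V)), 2), C) = Mul(Pow(Add(2, Rational(-3, 4)), 2), -1224) = Mul(Pow(Rational(5, 4), 2), -1224) = Mul(Rational(25, 16), -1224) = Rational(-3825, 2)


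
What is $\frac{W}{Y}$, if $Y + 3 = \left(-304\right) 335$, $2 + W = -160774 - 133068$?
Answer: $\frac{293844}{101843} \approx 2.8853$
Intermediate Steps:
$W = -293844$ ($W = -2 - 293842 = -293844$)
$Y = -101843$ ($Y = -3 - 101840 = -101843$)
$\frac{W}{Y} = - \frac{293844}{-101843} = \left(-293844\right) \left(- \frac{1}{101843}\right) = \frac{293844}{101843}$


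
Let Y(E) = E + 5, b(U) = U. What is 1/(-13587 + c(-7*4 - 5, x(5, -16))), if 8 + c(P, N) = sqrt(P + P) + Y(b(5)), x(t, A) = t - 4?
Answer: -1235/16777481 - I*sqrt(66)/184552291 ≈ -7.3611e-5 - 4.402e-8*I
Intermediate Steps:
x(t, A) = -4 + t
Y(E) = 5 + E
c(P, N) = 2 + sqrt(2)*sqrt(P) (c(P, N) = -8 + (sqrt(P + P) + (5 + 5)) = -8 + (sqrt(2*P) + 10) = -8 + (sqrt(2)*sqrt(P) + 10) = -8 + (10 + sqrt(2)*sqrt(P)) = 2 + sqrt(2)*sqrt(P))
1/(-13587 + c(-7*4 - 5, x(5, -16))) = 1/(-13587 + (2 + sqrt(2)*sqrt(-7*4 - 5))) = 1/(-13587 + (2 + sqrt(2)*sqrt(-28 - 5))) = 1/(-13587 + (2 + sqrt(2)*sqrt(-33))) = 1/(-13587 + (2 + sqrt(2)*(I*sqrt(33)))) = 1/(-13587 + (2 + I*sqrt(66))) = 1/(-13585 + I*sqrt(66))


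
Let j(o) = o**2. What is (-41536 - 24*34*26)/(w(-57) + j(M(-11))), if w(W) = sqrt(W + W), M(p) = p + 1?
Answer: -3137600/5057 + 31376*I*sqrt(114)/5057 ≈ -620.45 + 66.246*I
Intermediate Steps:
M(p) = 1 + p
w(W) = sqrt(2)*sqrt(W) (w(W) = sqrt(2*W) = sqrt(2)*sqrt(W))
(-41536 - 24*34*26)/(w(-57) + j(M(-11))) = (-41536 - 24*34*26)/(sqrt(2)*sqrt(-57) + (1 - 11)**2) = (-41536 - 816*26)/(sqrt(2)*(I*sqrt(57)) + (-10)**2) = (-41536 - 21216)/(I*sqrt(114) + 100) = -62752/(100 + I*sqrt(114))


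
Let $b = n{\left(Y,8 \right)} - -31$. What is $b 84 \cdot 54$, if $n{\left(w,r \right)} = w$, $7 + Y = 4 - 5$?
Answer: $104328$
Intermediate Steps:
$Y = -8$ ($Y = -7 + \left(4 - 5\right) = -7 - 1 = -8$)
$b = 23$ ($b = -8 - -31 = -8 + 31 = 23$)
$b 84 \cdot 54 = 23 \cdot 84 \cdot 54 = 1932 \cdot 54 = 104328$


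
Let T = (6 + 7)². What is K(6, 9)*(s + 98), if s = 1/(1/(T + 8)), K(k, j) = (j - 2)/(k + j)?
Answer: 385/3 ≈ 128.33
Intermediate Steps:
T = 169 (T = 13² = 169)
K(k, j) = (-2 + j)/(j + k)
s = 177 (s = 1/(1/(169 + 8)) = 1/(1/177) = 177)
K(6, 9)*(s + 98) = ((-2 + 9)/(9 + 6))*(177 + 98) = (7/15)*275 = 385/3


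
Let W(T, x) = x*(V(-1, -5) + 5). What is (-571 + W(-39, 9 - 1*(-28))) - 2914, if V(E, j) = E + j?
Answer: -3522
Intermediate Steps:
W(T, x) = -x (W(T, x) = x*((-1 - 5) + 5) = x*(-6 + 5) = x*(-1) = -x)
(-571 + W(-39, 9 - 1*(-28))) - 2914 = (-571 - (9 - 1*(-28))) - 2914 = (-571 - (9 + 28)) - 2914 = (-571 - 1*37) - 2914 = (-571 - 37) - 2914 = -608 - 2914 = -3522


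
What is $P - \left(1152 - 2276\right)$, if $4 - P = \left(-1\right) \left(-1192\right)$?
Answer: $-64$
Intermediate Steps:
$P = -1188$ ($P = 4 - \left(-1\right) \left(-1192\right) = 4 - 1192 = -1188$)
$P - \left(1152 - 2276\right) = -1188 - \left(1152 - 2276\right) = -1188 - -1124 = -1188 + 1124 = -64$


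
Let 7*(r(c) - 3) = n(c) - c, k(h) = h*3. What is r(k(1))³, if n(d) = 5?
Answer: 12167/343 ≈ 35.472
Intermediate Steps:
k(h) = 3*h
r(c) = 26/7 - c/7 (r(c) = 3 + (5 - c)/7 = 3 + (5/7 - c/7) = 26/7 - c/7)
r(k(1))³ = (26/7 - 3/7)³ = (23/7)³ = 12167/343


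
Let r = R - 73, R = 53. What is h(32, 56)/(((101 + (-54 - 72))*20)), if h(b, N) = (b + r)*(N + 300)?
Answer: -1068/125 ≈ -8.5440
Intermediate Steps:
r = -20 (r = 53 - 73 = -20)
h(b, N) = (-20 + b)*(300 + N) (h(b, N) = (b - 20)*(N + 300) = (-20 + b)*(300 + N))
h(32, 56)/(((101 + (-54 - 72))*20)) = (-6000 - 20*56 + 300*32 + 56*32)/(((101 + (-54 - 72))*20)) = (-6000 - 1120 + 9600 + 1792)/(((101 - 126)*20)) = 4272/((-25*20)) = 4272/(-500) = 4272*(-1/500) = -1068/125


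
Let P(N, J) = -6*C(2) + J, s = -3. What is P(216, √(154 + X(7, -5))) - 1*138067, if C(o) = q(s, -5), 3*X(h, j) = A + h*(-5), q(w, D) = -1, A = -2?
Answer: -138061 + 5*√51/3 ≈ -1.3805e+5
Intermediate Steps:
X(h, j) = -⅔ - 5*h/3 (X(h, j) = (-2 + h*(-5))/3 = (-2 - 5*h)/3 = -⅔ - 5*h/3)
C(o) = -1
P(N, J) = 6 + J (P(N, J) = -6*(-1) + J = 6 + J)
P(216, √(154 + X(7, -5))) - 1*138067 = (6 + √(154 + (-⅔ - 5/3*7))) - 1*138067 = (6 + √(154 + (-⅔ - 35/3))) - 138067 = (6 + √(154 - 37/3)) - 138067 = (6 + √(425/3)) - 138067 = (6 + 5*√51/3) - 138067 = -138061 + 5*√51/3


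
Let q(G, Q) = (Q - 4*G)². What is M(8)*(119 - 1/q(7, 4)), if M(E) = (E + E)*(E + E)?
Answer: 274172/9 ≈ 30464.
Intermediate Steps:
M(E) = 4*E² (M(E) = (2*E)*(2*E) = 4*E²)
M(8)*(119 - 1/q(7, 4)) = (4*8²)*(119 - 1/((-1*4 + 4*7)²)) = (4*64)*(119 - 1/((-4 + 28)²)) = 256*(119 - 1/(24²)) = 256*(119 - 1/576) = 256*(68543/576) = 274172/9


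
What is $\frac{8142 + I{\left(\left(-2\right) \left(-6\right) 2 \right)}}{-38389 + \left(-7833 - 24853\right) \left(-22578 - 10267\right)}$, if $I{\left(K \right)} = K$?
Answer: $\frac{2722}{357844427} \approx 7.6067 \cdot 10^{-6}$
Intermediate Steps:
$\frac{8142 + I{\left(\left(-2\right) \left(-6\right) 2 \right)}}{-38389 + \left(-7833 - 24853\right) \left(-22578 - 10267\right)} = \frac{8142 + \left(-2\right) \left(-6\right) 2}{-38389 + \left(-7833 - 24853\right) \left(-22578 - 10267\right)} = \frac{8142 + 12 \cdot 2}{-38389 - -1073571670} = \frac{8142 + 24}{-38389 + 1073571670} = \frac{8166}{1073533281} = 8166 \cdot \frac{1}{1073533281} = \frac{2722}{357844427}$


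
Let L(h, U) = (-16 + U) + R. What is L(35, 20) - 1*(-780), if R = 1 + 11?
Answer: 796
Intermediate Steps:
R = 12
L(h, U) = -4 + U (L(h, U) = (-16 + U) + 12 = -4 + U)
L(35, 20) - 1*(-780) = (-4 + 20) - 1*(-780) = 16 + 780 = 796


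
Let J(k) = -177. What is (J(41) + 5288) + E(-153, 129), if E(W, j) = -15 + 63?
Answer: 5159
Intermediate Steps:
E(W, j) = 48
(J(41) + 5288) + E(-153, 129) = (-177 + 5288) + 48 = 5111 + 48 = 5159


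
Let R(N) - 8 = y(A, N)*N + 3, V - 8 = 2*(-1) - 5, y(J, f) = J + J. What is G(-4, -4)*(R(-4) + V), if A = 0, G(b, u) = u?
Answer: -48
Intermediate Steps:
y(J, f) = 2*J
V = 1 (V = 8 + (2*(-1) - 5) = 8 + (-2 - 5) = 8 - 7 = 1)
R(N) = 11 (R(N) = 8 + ((2*0)*N + 3) = 8 + (0*N + 3) = 8 + (0 + 3) = 8 + 3 = 11)
G(-4, -4)*(R(-4) + V) = -4*(11 + 1) = -4*12 = -48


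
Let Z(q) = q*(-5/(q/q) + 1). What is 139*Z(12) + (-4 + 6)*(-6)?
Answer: -6684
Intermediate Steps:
Z(q) = -4*q (Z(q) = q*(-5/1 + 1) = q*(-5*1 + 1) = q*(-5 + 1) = q*(-4) = -4*q)
139*Z(12) + (-4 + 6)*(-6) = 139*(-4*12) + (-4 + 6)*(-6) = 139*(-48) + 2*(-6) = -6672 - 12 = -6684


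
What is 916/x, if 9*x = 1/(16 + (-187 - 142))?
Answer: -2580372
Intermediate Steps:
x = -1/2817 (x = 1/(9*(16 + (-187 - 142))) = 1/(9*(16 - 329)) = (⅑)/(-313) = (⅑)*(-1/313) = -1/2817 ≈ -0.00035499)
916/x = 916/(-1/2817) = 916*(-2817) = -2580372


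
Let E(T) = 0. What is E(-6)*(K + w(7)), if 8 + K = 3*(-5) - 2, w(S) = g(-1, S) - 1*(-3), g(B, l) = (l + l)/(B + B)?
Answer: 0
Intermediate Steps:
g(B, l) = l/B (g(B, l) = (2*l)/((2*B)) = (2*l)*(1/(2*B)) = l/B)
w(S) = 3 - S (w(S) = S/(-1) - 1*(-3) = S*(-1) + 3 = -S + 3 = 3 - S)
K = -25 (K = -8 + (3*(-5) - 2) = -8 + (-15 - 2) = -8 - 17 = -25)
E(-6)*(K + w(7)) = 0*(-25 + (3 - 1*7)) = 0*(-25 + (3 - 7)) = 0*(-25 - 4) = 0*(-29) = 0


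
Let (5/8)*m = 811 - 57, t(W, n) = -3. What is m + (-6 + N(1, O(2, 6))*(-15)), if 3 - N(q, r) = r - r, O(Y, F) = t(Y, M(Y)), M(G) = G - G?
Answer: 5777/5 ≈ 1155.4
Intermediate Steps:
M(G) = 0
O(Y, F) = -3
N(q, r) = 3 (N(q, r) = 3 - (r - r) = 3 - 1*0 = 3 + 0 = 3)
m = 6032/5 (m = 8*(811 - 57)/5 = (8/5)*754 = 6032/5 ≈ 1206.4)
m + (-6 + N(1, O(2, 6))*(-15)) = 6032/5 + (-6 + 3*(-15)) = 6032/5 + (-6 - 45) = 6032/5 - 51 = 5777/5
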